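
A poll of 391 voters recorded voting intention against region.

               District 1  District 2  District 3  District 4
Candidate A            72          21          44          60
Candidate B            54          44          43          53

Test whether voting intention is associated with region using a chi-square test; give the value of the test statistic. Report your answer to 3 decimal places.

Row totals: 197, 194. Column totals: 126, 65, 87, 113. Grand total N = 391.
Expected counts (row total × column total / N):
  Candidate A, District 1: 197×126/391 = 63.4834
  Candidate A, District 2: 197×65/391 = 32.7494
  Candidate A, District 3: 197×87/391 = 43.8338
  Candidate A, District 4: 197×113/391 = 56.9335
  Candidate B, District 1: 194×126/391 = 62.5166
  Candidate B, District 2: 194×65/391 = 32.2506
  Candidate B, District 3: 194×87/391 = 43.1662
  Candidate B, District 4: 194×113/391 = 56.0665
Contributions (O − E)²/E:
  (72 − 63.4834)²/63.4834 = 1.1425
  (21 − 32.7494)²/32.7494 = 4.2153
  (44 − 43.8338)²/43.8338 = 0.0006
  (60 − 56.9335)²/56.9335 = 0.1652
  (54 − 62.5166)²/62.5166 = 1.1602
  (44 − 32.2506)²/32.2506 = 4.2805
  (43 − 43.1662)²/43.1662 = 0.0006
  (53 − 56.0665)²/56.0665 = 0.1677
χ² = 1.1425 + 4.2153 + 0.0006 + 0.1652 + 1.1602 + 4.2805 + 0.0006 + 0.1677 = 11.133

11.133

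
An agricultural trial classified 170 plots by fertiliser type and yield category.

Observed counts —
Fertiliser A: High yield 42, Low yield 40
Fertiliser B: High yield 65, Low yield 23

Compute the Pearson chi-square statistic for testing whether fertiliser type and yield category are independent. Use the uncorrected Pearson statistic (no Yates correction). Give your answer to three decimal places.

9.331

Row totals: 82, 88. Column totals: 107, 63. Grand total N = 170.
Expected counts (row total × column total / N):
  Fertiliser A, High yield: 82×107/170 = 51.6118
  Fertiliser A, Low yield: 82×63/170 = 30.3882
  Fertiliser B, High yield: 88×107/170 = 55.3882
  Fertiliser B, Low yield: 88×63/170 = 32.6118
Contributions (O − E)²/E:
  (42 − 51.6118)²/51.6118 = 1.7900
  (40 − 30.3882)²/30.3882 = 3.0402
  (65 − 55.3882)²/55.3882 = 1.6680
  (23 − 32.6118)²/32.6118 = 2.8329
χ² = 1.7900 + 3.0402 + 1.6680 + 2.8329 = 9.331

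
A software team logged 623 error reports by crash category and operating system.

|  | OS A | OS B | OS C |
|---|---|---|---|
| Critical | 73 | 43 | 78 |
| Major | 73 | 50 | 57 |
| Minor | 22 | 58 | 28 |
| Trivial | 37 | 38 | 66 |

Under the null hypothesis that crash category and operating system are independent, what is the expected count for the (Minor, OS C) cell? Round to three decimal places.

39.698

Row total (Minor) = 108; column total (OS C) = 229; grand total N = 623.
Expected count = (row total × column total) / N = 108 × 229 / 623 = 39.698.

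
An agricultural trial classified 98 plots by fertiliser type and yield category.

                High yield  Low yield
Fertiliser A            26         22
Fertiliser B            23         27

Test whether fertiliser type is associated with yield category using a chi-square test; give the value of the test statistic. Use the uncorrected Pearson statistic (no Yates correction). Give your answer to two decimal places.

0.65

Row totals: 48, 50. Column totals: 49, 49. Grand total N = 98.
Expected counts (row total × column total / N):
  Fertiliser A, High yield: 48×49/98 = 24.000
  Fertiliser A, Low yield: 48×49/98 = 24.000
  Fertiliser B, High yield: 50×49/98 = 25.000
  Fertiliser B, Low yield: 50×49/98 = 25.000
Contributions (O − E)²/E:
  (26 − 24.000)²/24.000 = 0.1667
  (22 − 24.000)²/24.000 = 0.1667
  (23 − 25.000)²/25.000 = 0.1600
  (27 − 25.000)²/25.000 = 0.1600
χ² = 0.1667 + 0.1667 + 0.1600 + 0.1600 = 0.65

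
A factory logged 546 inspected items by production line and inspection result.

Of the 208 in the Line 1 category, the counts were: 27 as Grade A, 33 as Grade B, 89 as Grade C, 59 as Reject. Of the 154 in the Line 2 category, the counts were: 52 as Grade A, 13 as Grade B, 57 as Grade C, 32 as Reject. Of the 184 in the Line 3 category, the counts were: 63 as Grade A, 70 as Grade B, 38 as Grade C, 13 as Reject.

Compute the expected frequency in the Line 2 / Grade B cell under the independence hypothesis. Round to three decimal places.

32.718

Row total (Line 2) = 154; column total (Grade B) = 116; grand total N = 546.
Expected count = (row total × column total) / N = 154 × 116 / 546 = 32.718.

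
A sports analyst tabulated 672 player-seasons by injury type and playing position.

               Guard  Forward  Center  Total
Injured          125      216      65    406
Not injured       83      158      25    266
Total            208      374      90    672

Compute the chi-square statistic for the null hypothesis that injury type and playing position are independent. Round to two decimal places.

6.36

Grand total N = 672.
Expected counts (row total × column total / N):
  Injured, Guard: 406×208/672 = 125.667
  Injured, Forward: 406×374/672 = 225.958
  Injured, Center: 406×90/672 = 54.375
  Not injured, Guard: 266×208/672 = 82.333
  Not injured, Forward: 266×374/672 = 148.042
  Not injured, Center: 266×90/672 = 35.625
Contributions (O − E)²/E:
  (125 − 125.667)²/125.667 = 0.0035
  (216 − 225.958)²/225.958 = 0.4389
  (65 − 54.375)²/54.375 = 2.0761
  (83 − 82.333)²/82.333 = 0.0054
  (158 − 148.042)²/148.042 = 0.6698
  (25 − 35.625)²/35.625 = 3.1689
χ² = 0.0035 + 0.4389 + 2.0761 + 0.0054 + 0.6698 + 3.1689 = 6.36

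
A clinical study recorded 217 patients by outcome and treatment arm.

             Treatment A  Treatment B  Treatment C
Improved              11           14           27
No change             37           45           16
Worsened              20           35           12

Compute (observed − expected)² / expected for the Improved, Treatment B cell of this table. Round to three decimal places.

3.227

Row total (Improved) = 52; column total (Treatment B) = 94; N = 217.
Expected count E = 52 × 94 / 217 = 22.5253.
Contribution = (O − E)²/E = (14 − 22.5253)² / 22.5253 = 3.227.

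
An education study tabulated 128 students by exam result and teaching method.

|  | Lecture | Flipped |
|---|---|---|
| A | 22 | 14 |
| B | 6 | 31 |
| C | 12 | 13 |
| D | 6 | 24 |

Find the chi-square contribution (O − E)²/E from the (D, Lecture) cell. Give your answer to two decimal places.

Row total (D) = 30; column total (Lecture) = 46; N = 128.
Expected count E = 30 × 46 / 128 = 10.781.
Contribution = (O − E)²/E = (6 − 10.781)² / 10.781 = 2.12.

2.12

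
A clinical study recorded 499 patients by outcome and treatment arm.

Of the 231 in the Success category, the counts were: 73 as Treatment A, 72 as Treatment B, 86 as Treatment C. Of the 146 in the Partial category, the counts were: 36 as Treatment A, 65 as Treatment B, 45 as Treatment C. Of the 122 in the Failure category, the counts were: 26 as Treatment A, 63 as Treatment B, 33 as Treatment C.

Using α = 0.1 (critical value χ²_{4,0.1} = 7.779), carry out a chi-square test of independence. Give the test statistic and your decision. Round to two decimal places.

Row totals: 231, 146, 122. Column totals: 135, 200, 164. Grand total N = 499.
Expected counts (row total × column total / N):
  Success, Treatment A: 231×135/499 = 62.495
  Success, Treatment B: 231×200/499 = 92.585
  Success, Treatment C: 231×164/499 = 75.920
  Partial, Treatment A: 146×135/499 = 39.499
  Partial, Treatment B: 146×200/499 = 58.517
  Partial, Treatment C: 146×164/499 = 47.984
  Failure, Treatment A: 122×135/499 = 33.006
  Failure, Treatment B: 122×200/499 = 48.898
  Failure, Treatment C: 122×164/499 = 40.096
Contributions (O − E)²/E:
  (73 − 62.495)²/62.495 = 1.7658
  (72 − 92.585)²/92.585 = 4.5768
  (86 − 75.920)²/75.920 = 1.3383
  (36 − 39.499)²/39.499 = 0.3100
  (65 − 58.517)²/58.517 = 0.7182
  (45 − 47.984)²/47.984 = 0.1856
  (26 − 33.006)²/33.006 = 1.4871
  (63 − 48.898)²/48.898 = 4.0670
  (33 − 40.096)²/40.096 = 1.2558
χ² = 1.7658 + 4.5768 + 1.3383 + 0.3100 + 0.7182 + 0.1856 + 1.4871 + 4.0670 + 1.2558 = 15.70
df = (3−1)(3−1) = 4. Since 15.70 > 7.779, reject the null hypothesis of independence at α = 0.1.

15.70; reject H₀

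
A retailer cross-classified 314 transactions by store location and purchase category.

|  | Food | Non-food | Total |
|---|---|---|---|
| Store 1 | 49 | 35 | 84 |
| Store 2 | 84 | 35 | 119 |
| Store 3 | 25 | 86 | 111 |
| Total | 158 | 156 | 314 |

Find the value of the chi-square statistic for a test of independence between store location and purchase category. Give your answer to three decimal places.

56.022

Grand total N = 314.
Expected counts (row total × column total / N):
  Store 1, Food: 84×158/314 = 42.2675
  Store 1, Non-food: 84×156/314 = 41.7325
  Store 2, Food: 119×158/314 = 59.8790
  Store 2, Non-food: 119×156/314 = 59.1210
  Store 3, Food: 111×158/314 = 55.8535
  Store 3, Non-food: 111×156/314 = 55.1465
Contributions (O − E)²/E:
  (49 − 42.2675)²/42.2675 = 1.0724
  (35 − 41.7325)²/41.7325 = 1.0861
  (84 − 59.8790)²/59.8790 = 9.7166
  (35 − 59.1210)²/59.1210 = 9.8412
  (25 − 55.8535)²/55.8535 = 17.0435
  (86 − 55.1465)²/55.1465 = 17.2620
χ² = 1.0724 + 1.0861 + 9.7166 + 9.8412 + 17.0435 + 17.2620 = 56.022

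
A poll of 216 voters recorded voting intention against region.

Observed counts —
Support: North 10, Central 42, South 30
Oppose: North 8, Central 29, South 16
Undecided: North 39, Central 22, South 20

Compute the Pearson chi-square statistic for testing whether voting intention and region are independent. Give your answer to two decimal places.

Row totals: 82, 53, 81. Column totals: 57, 93, 66. Grand total N = 216.
Expected counts (row total × column total / N):
  Support, North: 82×57/216 = 21.639
  Support, Central: 82×93/216 = 35.306
  Support, South: 82×66/216 = 25.056
  Oppose, North: 53×57/216 = 13.986
  Oppose, Central: 53×93/216 = 22.819
  Oppose, South: 53×66/216 = 16.194
  Undecided, North: 81×57/216 = 21.375
  Undecided, Central: 81×93/216 = 34.875
  Undecided, South: 81×66/216 = 24.750
Contributions (O − E)²/E:
  (10 − 21.639)²/21.639 = 6.2603
  (42 − 35.306)²/35.306 = 1.2692
  (30 − 25.056)²/25.056 = 0.9755
  (8 − 13.986)²/13.986 = 2.5620
  (29 − 22.819)²/22.819 = 1.6743
  (16 − 16.194)²/16.194 = 0.0023
  (39 − 21.375)²/21.375 = 14.5329
  (22 − 34.875)²/34.875 = 4.7531
  (20 − 24.750)²/24.750 = 0.9116
χ² = 6.2603 + 1.2692 + 0.9755 + 2.5620 + 1.6743 + 0.0023 + 14.5329 + 4.7531 + 0.9116 = 32.94

32.94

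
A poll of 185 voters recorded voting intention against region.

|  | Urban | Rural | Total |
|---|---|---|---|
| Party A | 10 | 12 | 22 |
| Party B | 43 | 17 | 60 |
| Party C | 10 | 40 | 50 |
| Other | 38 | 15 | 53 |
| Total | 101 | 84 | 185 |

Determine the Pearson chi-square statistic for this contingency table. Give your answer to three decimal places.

38.190

Grand total N = 185.
Expected counts (row total × column total / N):
  Party A, Urban: 22×101/185 = 12.0108
  Party A, Rural: 22×84/185 = 9.9892
  Party B, Urban: 60×101/185 = 32.7568
  Party B, Rural: 60×84/185 = 27.2432
  Party C, Urban: 50×101/185 = 27.2973
  Party C, Rural: 50×84/185 = 22.7027
  Other, Urban: 53×101/185 = 28.9351
  Other, Rural: 53×84/185 = 24.0649
Contributions (O − E)²/E:
  (10 − 12.0108)²/12.0108 = 0.3366
  (12 − 9.9892)²/9.9892 = 0.4048
  (43 − 32.7568)²/32.7568 = 3.2031
  (17 − 27.2432)²/27.2432 = 3.8514
  (10 − 27.2973)²/27.2973 = 10.9607
  (40 − 22.7027)²/22.7027 = 13.1789
  (38 − 28.9351)²/28.9351 = 2.8399
  (15 − 24.0649)²/24.0649 = 3.4146
χ² = 0.3366 + 0.4048 + 3.2031 + 3.8514 + 10.9607 + 13.1789 + 2.8399 + 3.4146 = 38.190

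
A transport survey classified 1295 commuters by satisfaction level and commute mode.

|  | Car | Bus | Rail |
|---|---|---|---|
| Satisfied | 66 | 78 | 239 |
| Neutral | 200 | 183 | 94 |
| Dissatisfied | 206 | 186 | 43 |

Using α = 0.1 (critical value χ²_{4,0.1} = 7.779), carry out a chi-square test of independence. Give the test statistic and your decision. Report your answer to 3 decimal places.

305.863; reject H₀

Row totals: 383, 477, 435. Column totals: 472, 447, 376. Grand total N = 1295.
Expected counts (row total × column total / N):
  Satisfied, Car: 383×472/1295 = 139.5954
  Satisfied, Bus: 383×447/1295 = 132.2015
  Satisfied, Rail: 383×376/1295 = 111.2031
  Neutral, Car: 477×472/1295 = 173.8564
  Neutral, Bus: 477×447/1295 = 164.6479
  Neutral, Rail: 477×376/1295 = 138.4958
  Dissatisfied, Car: 435×472/1295 = 158.5483
  Dissatisfied, Bus: 435×447/1295 = 150.1506
  Dissatisfied, Rail: 435×376/1295 = 126.3012
Contributions (O − E)²/E:
  (66 − 139.5954)²/139.5954 = 38.7999
  (78 − 132.2015)²/132.2015 = 22.2222
  (239 − 111.2031)²/111.2031 = 146.8668
  (200 − 173.8564)²/173.8564 = 3.9313
  (183 − 164.6479)²/164.6479 = 2.0456
  (94 − 138.4958)²/138.4958 = 14.2956
  (206 − 158.5483)²/158.5483 = 14.2018
  (186 − 150.1506)²/150.1506 = 8.5593
  (43 − 126.3012)²/126.3012 = 54.9408
χ² = 38.7999 + 22.2222 + 146.8668 + 3.9313 + 2.0456 + 14.2956 + 14.2018 + 8.5593 + 54.9408 = 305.863
df = (3−1)(3−1) = 4. Since 305.863 > 7.779, reject the null hypothesis of independence at α = 0.1.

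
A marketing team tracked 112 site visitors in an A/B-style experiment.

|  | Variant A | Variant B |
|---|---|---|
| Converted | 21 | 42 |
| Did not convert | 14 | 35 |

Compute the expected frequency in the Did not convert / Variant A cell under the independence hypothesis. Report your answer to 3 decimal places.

Row total (Did not convert) = 49; column total (Variant A) = 35; grand total N = 112.
Expected count = (row total × column total) / N = 49 × 35 / 112 = 15.313.

15.313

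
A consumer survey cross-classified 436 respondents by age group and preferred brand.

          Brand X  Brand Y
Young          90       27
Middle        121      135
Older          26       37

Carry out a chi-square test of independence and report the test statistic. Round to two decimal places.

Row totals: 117, 256, 63. Column totals: 237, 199. Grand total N = 436.
Expected counts (row total × column total / N):
  Young, Brand X: 117×237/436 = 63.599
  Young, Brand Y: 117×199/436 = 53.401
  Middle, Brand X: 256×237/436 = 139.156
  Middle, Brand Y: 256×199/436 = 116.844
  Older, Brand X: 63×237/436 = 34.245
  Older, Brand Y: 63×199/436 = 28.755
Contributions (O − E)²/E:
  (90 − 63.599)²/63.599 = 10.9595
  (27 − 53.401)²/53.401 = 13.0524
  (121 − 139.156)²/139.156 = 2.3689
  (135 − 116.844)²/116.844 = 2.8212
  (26 − 34.245)²/34.245 = 1.9851
  (37 − 28.755)²/28.755 = 2.3641
χ² = 10.9595 + 13.0524 + 2.3689 + 2.8212 + 1.9851 + 2.3641 = 33.55

33.55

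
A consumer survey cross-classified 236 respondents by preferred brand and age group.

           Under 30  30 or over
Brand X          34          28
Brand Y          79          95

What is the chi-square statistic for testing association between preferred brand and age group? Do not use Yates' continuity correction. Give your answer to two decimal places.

1.63

Row totals: 62, 174. Column totals: 113, 123. Grand total N = 236.
Expected counts (row total × column total / N):
  Brand X, Under 30: 62×113/236 = 29.686
  Brand X, 30 or over: 62×123/236 = 32.314
  Brand Y, Under 30: 174×113/236 = 83.314
  Brand Y, 30 or over: 174×123/236 = 90.686
Contributions (O − E)²/E:
  (34 − 29.686)²/29.686 = 0.6269
  (28 − 32.314)²/32.314 = 0.5759
  (79 − 83.314)²/83.314 = 0.2234
  (95 − 90.686)²/90.686 = 0.2052
χ² = 0.6269 + 0.5759 + 0.2234 + 0.2052 = 1.63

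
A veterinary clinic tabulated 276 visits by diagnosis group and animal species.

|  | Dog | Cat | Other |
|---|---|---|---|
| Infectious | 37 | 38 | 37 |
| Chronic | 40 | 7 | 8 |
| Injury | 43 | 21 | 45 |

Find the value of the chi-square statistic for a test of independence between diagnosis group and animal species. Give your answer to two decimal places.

30.62

Row totals: 112, 55, 109. Column totals: 120, 66, 90. Grand total N = 276.
Expected counts (row total × column total / N):
  Infectious, Dog: 112×120/276 = 48.696
  Infectious, Cat: 112×66/276 = 26.783
  Infectious, Other: 112×90/276 = 36.522
  Chronic, Dog: 55×120/276 = 23.913
  Chronic, Cat: 55×66/276 = 13.152
  Chronic, Other: 55×90/276 = 17.935
  Injury, Dog: 109×120/276 = 47.391
  Injury, Cat: 109×66/276 = 26.065
  Injury, Other: 109×90/276 = 35.543
Contributions (O − E)²/E:
  (37 − 48.696)²/48.696 = 2.8092
  (38 − 26.783)²/26.783 = 4.6978
  (37 − 36.522)²/36.522 = 0.0063
  (40 − 23.913)²/23.913 = 10.8222
  (7 − 13.152)²/13.152 = 2.8777
  (8 − 17.935)²/17.935 = 5.5034
  (43 − 47.391)²/47.391 = 0.4068
  (21 − 26.065)²/26.065 = 0.9842
  (45 − 35.543)²/35.543 = 2.5162
χ² = 2.8092 + 4.6978 + 0.0063 + 10.8222 + 2.8777 + 5.5034 + 0.4068 + 0.9842 + 2.5162 = 30.62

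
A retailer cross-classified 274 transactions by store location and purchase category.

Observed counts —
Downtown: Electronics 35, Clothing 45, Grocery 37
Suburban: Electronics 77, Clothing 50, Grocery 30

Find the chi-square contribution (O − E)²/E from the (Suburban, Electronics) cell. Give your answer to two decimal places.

2.56

Row total (Suburban) = 157; column total (Electronics) = 112; N = 274.
Expected count E = 157 × 112 / 274 = 64.175.
Contribution = (O − E)²/E = (77 − 64.175)² / 64.175 = 2.56.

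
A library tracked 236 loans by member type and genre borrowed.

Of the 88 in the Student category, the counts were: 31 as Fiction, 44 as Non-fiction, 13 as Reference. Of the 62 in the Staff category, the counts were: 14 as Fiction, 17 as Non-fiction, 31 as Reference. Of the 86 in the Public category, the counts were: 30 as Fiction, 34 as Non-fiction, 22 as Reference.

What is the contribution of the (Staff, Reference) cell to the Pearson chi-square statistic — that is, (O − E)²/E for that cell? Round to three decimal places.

10.763

Row total (Staff) = 62; column total (Reference) = 66; N = 236.
Expected count E = 62 × 66 / 236 = 17.3390.
Contribution = (O − E)²/E = (31 − 17.3390)² / 17.3390 = 10.763.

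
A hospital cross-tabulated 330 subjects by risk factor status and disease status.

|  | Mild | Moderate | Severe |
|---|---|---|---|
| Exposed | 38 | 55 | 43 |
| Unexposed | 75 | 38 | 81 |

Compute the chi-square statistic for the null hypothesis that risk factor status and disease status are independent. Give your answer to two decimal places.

Row totals: 136, 194. Column totals: 113, 93, 124. Grand total N = 330.
Expected counts (row total × column total / N):
  Exposed, Mild: 136×113/330 = 46.570
  Exposed, Moderate: 136×93/330 = 38.327
  Exposed, Severe: 136×124/330 = 51.103
  Unexposed, Mild: 194×113/330 = 66.430
  Unexposed, Moderate: 194×93/330 = 54.673
  Unexposed, Severe: 194×124/330 = 72.897
Contributions (O − E)²/E:
  (38 − 46.570)²/46.570 = 1.5771
  (55 − 38.327)²/38.327 = 7.2531
  (43 − 51.103)²/51.103 = 1.2848
  (75 − 66.430)²/66.430 = 1.1056
  (38 − 54.673)²/54.673 = 5.0846
  (81 − 72.897)²/72.897 = 0.9007
χ² = 1.5771 + 7.2531 + 1.2848 + 1.1056 + 5.0846 + 0.9007 = 17.21

17.21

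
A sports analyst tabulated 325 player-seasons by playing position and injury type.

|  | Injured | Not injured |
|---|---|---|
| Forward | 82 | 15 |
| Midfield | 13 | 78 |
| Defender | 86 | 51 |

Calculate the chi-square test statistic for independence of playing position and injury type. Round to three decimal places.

Row totals: 97, 91, 137. Column totals: 181, 144. Grand total N = 325.
Expected counts (row total × column total / N):
  Forward, Injured: 97×181/325 = 54.0215
  Forward, Not injured: 97×144/325 = 42.9785
  Midfield, Injured: 91×181/325 = 50.6800
  Midfield, Not injured: 91×144/325 = 40.3200
  Defender, Injured: 137×181/325 = 76.2985
  Defender, Not injured: 137×144/325 = 60.7015
Contributions (O − E)²/E:
  (82 − 54.0215)²/54.0215 = 14.4905
  (15 − 42.9785)²/42.9785 = 18.2137
  (13 − 50.6800)²/50.6800 = 28.0146
  (78 − 40.3200)²/40.3200 = 35.2129
  (86 − 76.2985)²/76.2985 = 1.2336
  (51 − 60.7015)²/60.7015 = 1.5505
χ² = 14.4905 + 18.2137 + 28.0146 + 35.2129 + 1.2336 + 1.5505 = 98.716

98.716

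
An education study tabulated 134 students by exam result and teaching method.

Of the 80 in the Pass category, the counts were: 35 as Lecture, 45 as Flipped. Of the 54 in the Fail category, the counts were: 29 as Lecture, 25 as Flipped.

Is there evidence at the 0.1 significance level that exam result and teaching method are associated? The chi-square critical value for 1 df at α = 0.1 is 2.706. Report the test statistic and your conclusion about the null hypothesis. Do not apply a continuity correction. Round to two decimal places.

Row totals: 80, 54. Column totals: 64, 70. Grand total N = 134.
Expected counts (row total × column total / N):
  Pass, Lecture: 80×64/134 = 38.209
  Pass, Flipped: 80×70/134 = 41.791
  Fail, Lecture: 54×64/134 = 25.791
  Fail, Flipped: 54×70/134 = 28.209
Contributions (O − E)²/E:
  (35 − 38.209)²/38.209 = 0.2695
  (45 − 41.791)²/41.791 = 0.2464
  (29 − 25.791)²/25.791 = 0.3993
  (25 − 28.209)²/28.209 = 0.3650
χ² = 0.2695 + 0.2464 + 0.3993 + 0.3650 = 1.28
df = (2−1)(2−1) = 1. Since 1.28 < 2.706, fail to reject the null hypothesis of independence at α = 0.1.

1.28; fail to reject H₀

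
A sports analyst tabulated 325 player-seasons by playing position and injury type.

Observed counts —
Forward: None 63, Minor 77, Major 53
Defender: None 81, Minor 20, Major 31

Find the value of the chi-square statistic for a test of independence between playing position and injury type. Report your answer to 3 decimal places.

Row totals: 193, 132. Column totals: 144, 97, 84. Grand total N = 325.
Expected counts (row total × column total / N):
  Forward, None: 193×144/325 = 85.5138
  Forward, Minor: 193×97/325 = 57.6031
  Forward, Major: 193×84/325 = 49.8831
  Defender, None: 132×144/325 = 58.4862
  Defender, Minor: 132×97/325 = 39.3969
  Defender, Major: 132×84/325 = 34.1169
Contributions (O − E)²/E:
  (63 − 85.5138)²/85.5138 = 5.9274
  (77 − 57.6031)²/57.6031 = 6.5316
  (53 − 49.8831)²/49.8831 = 0.1948
  (81 − 58.4862)²/58.4862 = 8.6665
  (20 − 39.3969)²/39.3969 = 9.5500
  (31 − 34.1169)²/34.1169 = 0.2848
χ² = 5.9274 + 6.5316 + 0.1948 + 8.6665 + 9.5500 + 0.2848 = 31.155

31.155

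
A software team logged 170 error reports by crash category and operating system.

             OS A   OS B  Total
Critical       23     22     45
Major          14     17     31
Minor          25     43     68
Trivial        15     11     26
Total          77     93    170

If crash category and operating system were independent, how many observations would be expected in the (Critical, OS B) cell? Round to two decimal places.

24.62

Row total (Critical) = 45; column total (OS B) = 93; grand total N = 170.
Expected count = (row total × column total) / N = 45 × 93 / 170 = 24.62.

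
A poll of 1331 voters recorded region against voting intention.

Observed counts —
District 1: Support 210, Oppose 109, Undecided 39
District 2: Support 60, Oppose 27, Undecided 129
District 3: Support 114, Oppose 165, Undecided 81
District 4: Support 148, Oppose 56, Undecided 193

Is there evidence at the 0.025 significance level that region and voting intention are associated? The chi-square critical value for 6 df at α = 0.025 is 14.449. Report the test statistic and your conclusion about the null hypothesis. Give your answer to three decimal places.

277.175; reject H₀

Row totals: 358, 216, 360, 397. Column totals: 532, 357, 442. Grand total N = 1331.
Expected counts (row total × column total / N):
  District 1, Support: 358×532/1331 = 143.0924
  District 1, Oppose: 358×357/1331 = 96.0225
  District 1, Undecided: 358×442/1331 = 118.8850
  District 2, Support: 216×532/1331 = 86.3351
  District 2, Oppose: 216×357/1331 = 57.9354
  District 2, Undecided: 216×442/1331 = 71.7295
  District 3, Support: 360×532/1331 = 143.8918
  District 3, Oppose: 360×357/1331 = 96.5590
  District 3, Undecided: 360×442/1331 = 119.5492
  District 4, Support: 397×532/1331 = 158.6807
  District 4, Oppose: 397×357/1331 = 106.4831
  District 4, Undecided: 397×442/1331 = 131.8362
Contributions (O − E)²/E:
  (210 − 143.0924)²/143.0924 = 31.2849
  (109 − 96.0225)²/96.0225 = 1.7539
  (39 − 118.8850)²/118.8850 = 53.6789
  (60 − 86.3351)²/86.3351 = 8.0331
  (27 − 57.9354)²/57.9354 = 16.5184
  (129 − 71.7295)²/71.7295 = 45.7261
  (114 − 143.8918)²/143.8918 = 6.2097
  (165 − 96.5590)²/96.5590 = 48.5110
  (81 − 119.5492)²/119.5492 = 12.4304
  (148 − 158.6807)²/158.6807 = 0.7189
  (56 − 106.4831)²/106.4831 = 23.9338
  (193 − 131.8362)²/131.8362 = 28.3762
χ² = 31.2849 + 1.7539 + 53.6789 + 8.0331 + 16.5184 + 45.7261 + 6.2097 + 48.5110 + 12.4304 + 0.7189 + 23.9338 + 28.3762 = 277.175
df = (4−1)(3−1) = 6. Since 277.175 > 14.449, reject the null hypothesis of independence at α = 0.025.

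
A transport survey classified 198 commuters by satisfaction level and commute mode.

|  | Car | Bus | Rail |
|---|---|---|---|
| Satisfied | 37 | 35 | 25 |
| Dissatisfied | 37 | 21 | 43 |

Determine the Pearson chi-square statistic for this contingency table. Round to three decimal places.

Row totals: 97, 101. Column totals: 74, 56, 68. Grand total N = 198.
Expected counts (row total × column total / N):
  Satisfied, Car: 97×74/198 = 36.25253
  Satisfied, Bus: 97×56/198 = 27.43434
  Satisfied, Rail: 97×68/198 = 33.31313
  Dissatisfied, Car: 101×74/198 = 37.74747
  Dissatisfied, Bus: 101×56/198 = 28.56566
  Dissatisfied, Rail: 101×68/198 = 34.68687
Contributions (O − E)²/E:
  (37 − 36.25253)²/36.25253 = 0.0154
  (35 − 27.43434)²/27.43434 = 2.0864
  (25 − 33.31313)²/33.31313 = 2.0745
  (37 − 37.74747)²/37.74747 = 0.0148
  (21 − 28.56566)²/28.56566 = 2.0038
  (43 − 34.68687)²/34.68687 = 1.9923
χ² = 0.0154 + 2.0864 + 2.0745 + 0.0148 + 2.0038 + 1.9923 = 8.187

8.187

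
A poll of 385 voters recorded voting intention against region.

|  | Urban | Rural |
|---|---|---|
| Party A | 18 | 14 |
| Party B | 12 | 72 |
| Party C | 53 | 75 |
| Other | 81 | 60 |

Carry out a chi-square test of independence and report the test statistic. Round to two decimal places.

Row totals: 32, 84, 128, 141. Column totals: 164, 221. Grand total N = 385.
Expected counts (row total × column total / N):
  Party A, Urban: 32×164/385 = 13.6312
  Party A, Rural: 32×221/385 = 18.3688
  Party B, Urban: 84×164/385 = 35.7818
  Party B, Rural: 84×221/385 = 48.2182
  Party C, Urban: 128×164/385 = 54.5247
  Party C, Rural: 128×221/385 = 73.4753
  Other, Urban: 141×164/385 = 60.0623
  Other, Rural: 141×221/385 = 80.9377
Contributions (O − E)²/E:
  (18 − 13.6312)²/13.6312 = 1.4002
  (14 − 18.3688)²/18.3688 = 1.0391
  (12 − 35.7818)²/35.7818 = 15.8062
  (72 − 48.2182)²/48.2182 = 11.7295
  (53 − 54.5247)²/54.5247 = 0.0426
  (75 − 73.4753)²/73.4753 = 0.0316
  (81 − 60.0623)²/60.0623 = 7.2989
  (60 − 80.9377)²/80.9377 = 5.4164
χ² = 1.4002 + 1.0391 + 15.8062 + 11.7295 + 0.0426 + 0.0316 + 7.2989 + 5.4164 = 42.76

42.76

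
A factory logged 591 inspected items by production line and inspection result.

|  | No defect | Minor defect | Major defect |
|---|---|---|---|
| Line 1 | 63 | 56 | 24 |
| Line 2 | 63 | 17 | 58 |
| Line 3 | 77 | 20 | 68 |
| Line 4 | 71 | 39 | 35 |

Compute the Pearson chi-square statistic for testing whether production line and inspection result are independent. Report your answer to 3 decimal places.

Row totals: 143, 138, 165, 145. Column totals: 274, 132, 185. Grand total N = 591.
Expected counts (row total × column total / N):
  Line 1, No defect: 143×274/591 = 66.2978
  Line 1, Minor defect: 143×132/591 = 31.9391
  Line 1, Major defect: 143×185/591 = 44.7631
  Line 2, No defect: 138×274/591 = 63.9797
  Line 2, Minor defect: 138×132/591 = 30.8223
  Line 2, Major defect: 138×185/591 = 43.1980
  Line 3, No defect: 165×274/591 = 76.4975
  Line 3, Minor defect: 165×132/591 = 36.8528
  Line 3, Major defect: 165×185/591 = 51.6497
  Line 4, No defect: 145×274/591 = 67.2250
  Line 4, Minor defect: 145×132/591 = 32.3858
  Line 4, Major defect: 145×185/591 = 45.3892
Contributions (O − E)²/E:
  (63 − 66.2978)²/66.2978 = 0.1640
  (56 − 31.9391)²/31.9391 = 18.1260
  (24 − 44.7631)²/44.7631 = 9.6308
  (63 − 63.9797)²/63.9797 = 0.0150
  (17 − 30.8223)²/30.8223 = 6.1986
  (58 − 43.1980)²/43.1980 = 5.0720
  (77 − 76.4975)²/76.4975 = 0.0033
  (20 − 36.8528)²/36.8528 = 7.7068
  (68 − 51.6497)²/51.6497 = 5.1759
  (71 − 67.2250)²/67.2250 = 0.2120
  (39 − 32.3858)²/32.3858 = 1.3508
  (35 − 45.3892)²/45.3892 = 2.3780
χ² = 0.1640 + 18.1260 + 9.6308 + 0.0150 + 6.1986 + 5.0720 + 0.0033 + 7.7068 + 5.1759 + 0.2120 + 1.3508 + 2.3780 = 56.033

56.033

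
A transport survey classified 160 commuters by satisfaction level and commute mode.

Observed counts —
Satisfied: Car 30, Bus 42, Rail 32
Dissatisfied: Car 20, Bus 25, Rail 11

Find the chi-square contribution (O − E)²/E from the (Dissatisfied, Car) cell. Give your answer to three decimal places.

0.357

Row total (Dissatisfied) = 56; column total (Car) = 50; N = 160.
Expected count E = 56 × 50 / 160 = 17.5000.
Contribution = (O − E)²/E = (20 − 17.5000)² / 17.5000 = 0.357.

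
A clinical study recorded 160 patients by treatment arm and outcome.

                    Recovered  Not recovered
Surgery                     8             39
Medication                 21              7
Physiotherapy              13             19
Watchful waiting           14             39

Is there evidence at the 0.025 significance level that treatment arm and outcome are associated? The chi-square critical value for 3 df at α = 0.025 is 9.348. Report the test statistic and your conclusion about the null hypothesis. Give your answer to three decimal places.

28.532; reject H₀

Row totals: 47, 28, 32, 53. Column totals: 56, 104. Grand total N = 160.
Expected counts (row total × column total / N):
  Surgery, Recovered: 47×56/160 = 16.4500
  Surgery, Not recovered: 47×104/160 = 30.5500
  Medication, Recovered: 28×56/160 = 9.8000
  Medication, Not recovered: 28×104/160 = 18.2000
  Physiotherapy, Recovered: 32×56/160 = 11.2000
  Physiotherapy, Not recovered: 32×104/160 = 20.8000
  Watchful waiting, Recovered: 53×56/160 = 18.5500
  Watchful waiting, Not recovered: 53×104/160 = 34.4500
Contributions (O − E)²/E:
  (8 − 16.4500)²/16.4500 = 4.3406
  (39 − 30.5500)²/30.5500 = 2.3372
  (21 − 9.8000)²/9.8000 = 12.8000
  (7 − 18.2000)²/18.2000 = 6.8923
  (13 − 11.2000)²/11.2000 = 0.2893
  (19 − 20.8000)²/20.8000 = 0.1558
  (14 − 18.5500)²/18.5500 = 1.1160
  (39 − 34.4500)²/34.4500 = 0.6009
χ² = 4.3406 + 2.3372 + 12.8000 + 6.8923 + 0.2893 + 0.1558 + 1.1160 + 0.6009 = 28.532
df = (4−1)(2−1) = 3. Since 28.532 > 9.348, reject the null hypothesis of independence at α = 0.025.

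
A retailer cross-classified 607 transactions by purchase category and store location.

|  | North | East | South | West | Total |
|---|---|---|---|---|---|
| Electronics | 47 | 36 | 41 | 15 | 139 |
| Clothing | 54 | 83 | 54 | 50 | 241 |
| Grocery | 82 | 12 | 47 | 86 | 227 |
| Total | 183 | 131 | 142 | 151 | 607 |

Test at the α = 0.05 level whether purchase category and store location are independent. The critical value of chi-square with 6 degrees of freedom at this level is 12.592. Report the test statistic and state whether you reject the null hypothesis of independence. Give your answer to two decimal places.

Grand total N = 607.
Expected counts (row total × column total / N):
  Electronics, North: 139×183/607 = 41.9061
  Electronics, East: 139×131/607 = 29.9984
  Electronics, South: 139×142/607 = 32.5173
  Electronics, West: 139×151/607 = 34.5783
  Clothing, North: 241×183/607 = 72.6573
  Clothing, East: 241×131/607 = 52.0115
  Clothing, South: 241×142/607 = 56.3789
  Clothing, West: 241×151/607 = 59.9522
  Grocery, North: 227×183/607 = 68.4366
  Grocery, East: 227×131/607 = 48.9901
  Grocery, South: 227×142/607 = 53.1038
  Grocery, West: 227×151/607 = 56.4695
Contributions (O − E)²/E:
  (47 − 41.9061)²/41.9061 = 0.6192
  (36 − 29.9984)²/29.9984 = 1.2007
  (41 − 32.5173)²/32.5173 = 2.2129
  (15 − 34.5783)²/34.5783 = 11.0853
  (54 − 72.6573)²/72.6573 = 4.7909
  (83 − 52.0115)²/52.0115 = 18.4630
  (54 − 56.3789)²/56.3789 = 0.1004
  (50 − 59.9522)²/59.9522 = 1.6521
  (82 − 68.4366)²/68.4366 = 2.6881
  (12 − 48.9901)²/48.9901 = 27.9295
  (47 − 53.1038)²/53.1038 = 0.7016
  (86 − 56.4695)²/56.4695 = 15.4429
χ² = 0.6192 + 1.2007 + 2.2129 + 11.0853 + 4.7909 + 18.4630 + 0.1004 + 1.6521 + 2.6881 + 27.9295 + 0.7016 + 15.4429 = 86.89
df = (3−1)(4−1) = 6. Since 86.89 > 12.592, reject the null hypothesis of independence at α = 0.05.

86.89; reject H₀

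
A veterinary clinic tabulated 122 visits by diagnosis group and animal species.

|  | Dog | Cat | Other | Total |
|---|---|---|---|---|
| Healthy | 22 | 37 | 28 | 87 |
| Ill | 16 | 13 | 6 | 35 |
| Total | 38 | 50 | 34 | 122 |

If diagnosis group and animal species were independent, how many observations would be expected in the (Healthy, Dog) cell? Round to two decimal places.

Row total (Healthy) = 87; column total (Dog) = 38; grand total N = 122.
Expected count = (row total × column total) / N = 87 × 38 / 122 = 27.10.

27.10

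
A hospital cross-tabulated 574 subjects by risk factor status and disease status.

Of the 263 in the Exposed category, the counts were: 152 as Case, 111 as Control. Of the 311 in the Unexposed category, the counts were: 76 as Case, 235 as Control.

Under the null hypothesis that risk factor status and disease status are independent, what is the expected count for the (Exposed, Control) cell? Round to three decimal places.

158.533

Row total (Exposed) = 263; column total (Control) = 346; grand total N = 574.
Expected count = (row total × column total) / N = 263 × 346 / 574 = 158.533.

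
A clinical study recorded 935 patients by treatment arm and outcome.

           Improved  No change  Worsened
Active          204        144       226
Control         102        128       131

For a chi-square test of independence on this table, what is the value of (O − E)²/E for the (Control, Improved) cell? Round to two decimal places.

Row total (Control) = 361; column total (Improved) = 306; N = 935.
Expected count E = 361 × 306 / 935 = 118.145.
Contribution = (O − E)²/E = (102 − 118.145)² / 118.145 = 2.21.

2.21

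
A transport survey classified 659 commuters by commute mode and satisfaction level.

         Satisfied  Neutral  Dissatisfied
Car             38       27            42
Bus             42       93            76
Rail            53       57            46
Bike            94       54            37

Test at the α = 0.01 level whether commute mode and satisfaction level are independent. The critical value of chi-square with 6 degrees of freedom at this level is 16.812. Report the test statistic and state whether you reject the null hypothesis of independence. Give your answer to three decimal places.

48.671; reject H₀

Row totals: 107, 211, 156, 185. Column totals: 227, 231, 201. Grand total N = 659.
Expected counts (row total × column total / N):
  Car, Satisfied: 107×227/659 = 36.8574
  Car, Neutral: 107×231/659 = 37.5068
  Car, Dissatisfied: 107×201/659 = 32.6358
  Bus, Satisfied: 211×227/659 = 72.6813
  Bus, Neutral: 211×231/659 = 73.9621
  Bus, Dissatisfied: 211×201/659 = 64.3566
  Rail, Satisfied: 156×227/659 = 53.7360
  Rail, Neutral: 156×231/659 = 54.6829
  Rail, Dissatisfied: 156×201/659 = 47.5812
  Bike, Satisfied: 185×227/659 = 63.7253
  Bike, Neutral: 185×231/659 = 64.8483
  Bike, Dissatisfied: 185×201/659 = 56.4264
Contributions (O − E)²/E:
  (38 − 36.8574)²/36.8574 = 0.0354
  (27 − 37.5068)²/37.5068 = 2.9433
  (42 − 32.6358)²/32.6358 = 2.6869
  (42 − 72.6813)²/72.6813 = 12.9516
  (93 − 73.9621)²/73.9621 = 4.9004
  (76 − 64.3566)²/64.3566 = 2.1065
  (53 − 53.7360)²/53.7360 = 0.0101
  (57 − 54.6829)²/54.6829 = 0.0982
  (46 − 47.5812)²/47.5812 = 0.0525
  (94 − 63.7253)²/63.7253 = 14.3829
  (54 − 64.8483)²/64.8483 = 1.8148
  (37 − 56.4264)²/56.4264 = 6.6881
χ² = 0.0354 + 2.9433 + 2.6869 + 12.9516 + 4.9004 + 2.1065 + 0.0101 + 0.0982 + 0.0525 + 14.3829 + 1.8148 + 6.6881 = 48.671
df = (4−1)(3−1) = 6. Since 48.671 > 16.812, reject the null hypothesis of independence at α = 0.01.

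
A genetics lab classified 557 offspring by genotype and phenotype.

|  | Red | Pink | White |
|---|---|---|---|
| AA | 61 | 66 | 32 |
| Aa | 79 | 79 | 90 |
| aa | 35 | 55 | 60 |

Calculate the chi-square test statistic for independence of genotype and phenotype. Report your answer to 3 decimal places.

19.244

Row totals: 159, 248, 150. Column totals: 175, 200, 182. Grand total N = 557.
Expected counts (row total × column total / N):
  AA, Red: 159×175/557 = 49.9551
  AA, Pink: 159×200/557 = 57.0916
  AA, White: 159×182/557 = 51.9533
  Aa, Red: 248×175/557 = 77.9174
  Aa, Pink: 248×200/557 = 89.0485
  Aa, White: 248×182/557 = 81.0341
  aa, Red: 150×175/557 = 47.1275
  aa, Pink: 150×200/557 = 53.8600
  aa, White: 150×182/557 = 49.0126
Contributions (O − E)²/E:
  (61 − 49.9551)²/49.9551 = 2.4420
  (66 − 57.0916)²/57.0916 = 1.3900
  (32 − 51.9533)²/51.9533 = 7.6633
  (79 − 77.9174)²/77.9174 = 0.0150
  (79 − 89.0485)²/89.0485 = 1.1339
  (90 − 81.0341)²/81.0341 = 0.9920
  (35 − 47.1275)²/47.1275 = 3.1208
  (55 − 53.8600)²/53.8600 = 0.0241
  (60 − 49.0126)²/49.0126 = 2.4631
χ² = 2.4420 + 1.3900 + 7.6633 + 0.0150 + 1.1339 + 0.9920 + 3.1208 + 0.0241 + 2.4631 = 19.244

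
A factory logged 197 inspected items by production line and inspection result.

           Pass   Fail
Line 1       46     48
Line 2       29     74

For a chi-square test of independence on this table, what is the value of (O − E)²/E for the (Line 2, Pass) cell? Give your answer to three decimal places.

Row total (Line 2) = 103; column total (Pass) = 75; N = 197.
Expected count E = 103 × 75 / 197 = 39.2132.
Contribution = (O − E)²/E = (29 − 39.2132)² / 39.2132 = 2.660.

2.660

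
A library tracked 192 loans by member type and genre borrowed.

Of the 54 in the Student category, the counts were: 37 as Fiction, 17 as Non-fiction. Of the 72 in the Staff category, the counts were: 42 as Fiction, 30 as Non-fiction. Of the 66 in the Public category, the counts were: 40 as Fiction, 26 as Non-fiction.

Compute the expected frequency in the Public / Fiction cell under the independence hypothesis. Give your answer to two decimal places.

40.91

Row total (Public) = 66; column total (Fiction) = 119; grand total N = 192.
Expected count = (row total × column total) / N = 66 × 119 / 192 = 40.91.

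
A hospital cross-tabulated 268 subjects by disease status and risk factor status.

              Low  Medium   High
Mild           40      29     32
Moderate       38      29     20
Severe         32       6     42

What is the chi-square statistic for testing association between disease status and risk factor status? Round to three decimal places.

Row totals: 101, 87, 80. Column totals: 110, 64, 94. Grand total N = 268.
Expected counts (row total × column total / N):
  Mild, Low: 101×110/268 = 41.4552
  Mild, Medium: 101×64/268 = 24.1194
  Mild, High: 101×94/268 = 35.4254
  Moderate, Low: 87×110/268 = 35.7090
  Moderate, Medium: 87×64/268 = 20.7761
  Moderate, High: 87×94/268 = 30.5149
  Severe, Low: 80×110/268 = 32.8358
  Severe, Medium: 80×64/268 = 19.1045
  Severe, High: 80×94/268 = 28.0597
Contributions (O − E)²/E:
  (40 − 41.4552)²/41.4552 = 0.0511
  (29 − 24.1194)²/24.1194 = 0.9876
  (32 − 35.4254)²/35.4254 = 0.3312
  (38 − 35.7090)²/35.7090 = 0.1470
  (29 − 20.7761)²/20.7761 = 3.2553
  (20 − 30.5149)²/30.5149 = 3.6233
  (32 − 32.8358)²/32.8358 = 0.0213
  (6 − 19.1045)²/19.1045 = 8.9889
  (42 − 28.0597)²/28.0597 = 6.9257
χ² = 0.0511 + 0.9876 + 0.3312 + 0.1470 + 3.2553 + 3.6233 + 0.0213 + 8.9889 + 6.9257 = 24.331

24.331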